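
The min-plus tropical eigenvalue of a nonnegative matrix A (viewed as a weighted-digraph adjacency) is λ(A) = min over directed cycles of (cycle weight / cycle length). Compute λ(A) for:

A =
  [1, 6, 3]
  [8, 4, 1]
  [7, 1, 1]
λ(A) = 1

Enumerate directed cycles and compute their means (weight / length). Sample:
  cycle 0 → 0: weight = 1, length = 1, mean = 1/1 ≈ 1.000
  cycle 1 → 1: weight = 4, length = 1, mean = 4/1 ≈ 4.000
  cycle 2 → 2: weight = 1, length = 1, mean = 1/1 ≈ 1.000
  cycle 0 → 1 → 0: weight = 14, length = 2, mean = 14/2 ≈ 7.000
  cycle 0 → 2 → 0: weight = 10, length = 2, mean = 10/2 ≈ 5.000
  cycle 1 → 0 → 1: weight = 14, length = 2, mean = 14/2 ≈ 7.000
Minimum mean = 1.000, attained e.g. along the cycle 0 → 0 with weight 1 and length 1. So λ(A) = 1/1 = 1.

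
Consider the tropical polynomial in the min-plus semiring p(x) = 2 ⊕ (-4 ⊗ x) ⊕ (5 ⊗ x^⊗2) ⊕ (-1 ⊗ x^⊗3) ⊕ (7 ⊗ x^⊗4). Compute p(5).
p(5) = 1

A tropical monomial a ⊗ x^⊗i evaluates to a + i · x. Evaluating each term at x = 5:
  Term 0 contributes 2 + 0 · 5 = 2
  Term 1 contributes -4 + 1 · 5 = 1
  Term 2 contributes 5 + 2 · 5 = 15
  Term 3 contributes -1 + 3 · 5 = 14
  Term 4 contributes 7 + 4 · 5 = 27
p(5) = ⊕ of these = min[2, 1, 15, 14, 27] = 1.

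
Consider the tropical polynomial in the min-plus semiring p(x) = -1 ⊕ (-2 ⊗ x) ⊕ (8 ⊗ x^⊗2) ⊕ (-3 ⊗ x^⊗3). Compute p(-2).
p(-2) = -9

A tropical monomial a ⊗ x^⊗i evaluates to a + i · x. Evaluating each term at x = -2:
  Term 0 contributes -1 + 0 · -2 = -1
  Term 1 contributes -2 + 1 · -2 = -4
  Term 2 contributes 8 + 2 · -2 = 4
  Term 3 contributes -3 + 3 · -2 = -9
p(-2) = ⊕ of these = min[-1, -4, 4, -9] = -9.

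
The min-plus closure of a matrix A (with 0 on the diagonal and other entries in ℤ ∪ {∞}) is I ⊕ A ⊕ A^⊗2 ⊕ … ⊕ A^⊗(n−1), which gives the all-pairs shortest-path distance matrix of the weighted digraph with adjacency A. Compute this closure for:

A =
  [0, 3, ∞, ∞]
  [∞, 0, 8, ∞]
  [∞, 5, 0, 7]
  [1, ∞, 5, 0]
Closure =
  [0, 3, 11, 18]
  [16, 0, 8, 15]
  [8, 5, 0, 7]
  [1, 4, 5, 0]

This is the Floyd-Warshall all-pairs shortest-path computation. For each intermediate vertex k = 0, 1, …, 3, update dist[i][j] ← min(dist[i][j], dist[i][k] + dist[k][j]). The final matrix gives, for each (i, j), the minimum total weight of any directed path from i to j (possibly empty when i = j).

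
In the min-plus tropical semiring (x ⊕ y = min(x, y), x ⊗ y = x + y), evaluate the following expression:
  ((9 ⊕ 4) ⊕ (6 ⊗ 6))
((9 ⊕ 4) ⊕ (6 ⊗ 6)) = 4

Expand innermost to outermost. Recall ⊕ takes the minimum of its arguments and ⊗ takes their sum. Working out the expression ((9 ⊕ 4) ⊕ (6 ⊗ 6)) gives 4.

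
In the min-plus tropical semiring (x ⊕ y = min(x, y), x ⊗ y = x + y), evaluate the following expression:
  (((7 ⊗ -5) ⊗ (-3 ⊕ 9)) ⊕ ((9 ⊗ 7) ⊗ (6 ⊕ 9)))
(((7 ⊗ -5) ⊗ (-3 ⊕ 9)) ⊕ ((9 ⊗ 7) ⊗ (6 ⊕ 9))) = -1

Expand innermost to outermost. Recall ⊕ takes the minimum of its arguments and ⊗ takes their sum. Working out the expression (((7 ⊗ -5) ⊗ (-3 ⊕ 9)) ⊕ ((9 ⊗ 7) ⊗ (6 ⊕ 9))) gives -1.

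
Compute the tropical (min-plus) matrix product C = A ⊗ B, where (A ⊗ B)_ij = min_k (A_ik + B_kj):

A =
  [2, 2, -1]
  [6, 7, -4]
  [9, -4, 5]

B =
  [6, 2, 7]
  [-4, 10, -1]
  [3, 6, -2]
A ⊗ B =
  [-2, 4, -3]
  [-1, 2, -6]
  [-8, 6, -5]

Apply the min-plus product entry-by-entry:
  C[0][0] = min over k of (A[0][0] + B[0][0] = 2 + 6 = 8, A[0][1] + B[1][0] = 2 + -4 = -2, A[0][2] + B[2][0] = -1 + 3 = 2) = -2 (attained at k = 1)
  C[0][1] = min over k of (A[0][0] + B[0][1] = 2 + 2 = 4, A[0][1] + B[1][1] = 2 + 10 = 12, A[0][2] + B[2][1] = -1 + 6 = 5) = 4 (attained at k = 0)
  C[0][2] = min over k of (A[0][0] + B[0][2] = 2 + 7 = 9, A[0][1] + B[1][2] = 2 + -1 = 1, A[0][2] + B[2][2] = -1 + -2 = -3) = -3 (attained at k = 2)
  C[1][0] = min over k of (A[1][0] + B[0][0] = 6 + 6 = 12, A[1][1] + B[1][0] = 7 + -4 = 3, A[1][2] + B[2][0] = -4 + 3 = -1) = -1 (attained at k = 2)
  C[1][1] = min over k of (A[1][0] + B[0][1] = 6 + 2 = 8, A[1][1] + B[1][1] = 7 + 10 = 17, A[1][2] + B[2][1] = -4 + 6 = 2) = 2 (attained at k = 2)
  C[1][2] = min over k of (A[1][0] + B[0][2] = 6 + 7 = 13, A[1][1] + B[1][2] = 7 + -1 = 6, A[1][2] + B[2][2] = -4 + -2 = -6) = -6 (attained at k = 2)
  C[2][0] = min over k of (A[2][0] + B[0][0] = 9 + 6 = 15, A[2][1] + B[1][0] = -4 + -4 = -8, A[2][2] + B[2][0] = 5 + 3 = 8) = -8 (attained at k = 1)
  C[2][1] = min over k of (A[2][0] + B[0][1] = 9 + 2 = 11, A[2][1] + B[1][1] = -4 + 10 = 6, A[2][2] + B[2][1] = 5 + 6 = 11) = 6 (attained at k = 1)
  C[2][2] = min over k of (A[2][0] + B[0][2] = 9 + 7 = 16, A[2][1] + B[1][2] = -4 + -1 = -5, A[2][2] + B[2][2] = 5 + -2 = 3) = -5 (attained at k = 1)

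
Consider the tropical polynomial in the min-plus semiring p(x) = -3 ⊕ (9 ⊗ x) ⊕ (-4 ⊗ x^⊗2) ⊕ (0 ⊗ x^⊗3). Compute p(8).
p(8) = -3

A tropical monomial a ⊗ x^⊗i evaluates to a + i · x. Evaluating each term at x = 8:
  Term 0 contributes -3 + 0 · 8 = -3
  Term 1 contributes 9 + 1 · 8 = 17
  Term 2 contributes -4 + 2 · 8 = 12
  Term 3 contributes 0 + 3 · 8 = 24
p(8) = ⊕ of these = min[-3, 17, 12, 24] = -3.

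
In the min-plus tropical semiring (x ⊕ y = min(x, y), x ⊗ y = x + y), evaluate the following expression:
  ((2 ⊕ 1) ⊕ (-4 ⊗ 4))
((2 ⊕ 1) ⊕ (-4 ⊗ 4)) = 0

Expand innermost to outermost. Recall ⊕ takes the minimum of its arguments and ⊗ takes their sum. Working out the expression ((2 ⊕ 1) ⊕ (-4 ⊗ 4)) gives 0.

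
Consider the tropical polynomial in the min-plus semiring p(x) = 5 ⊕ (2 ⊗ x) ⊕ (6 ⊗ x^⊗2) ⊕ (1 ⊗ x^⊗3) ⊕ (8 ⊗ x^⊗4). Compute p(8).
p(8) = 5

A tropical monomial a ⊗ x^⊗i evaluates to a + i · x. Evaluating each term at x = 8:
  Term 0 contributes 5 + 0 · 8 = 5
  Term 1 contributes 2 + 1 · 8 = 10
  Term 2 contributes 6 + 2 · 8 = 22
  Term 3 contributes 1 + 3 · 8 = 25
  Term 4 contributes 8 + 4 · 8 = 40
p(8) = ⊕ of these = min[5, 10, 22, 25, 40] = 5.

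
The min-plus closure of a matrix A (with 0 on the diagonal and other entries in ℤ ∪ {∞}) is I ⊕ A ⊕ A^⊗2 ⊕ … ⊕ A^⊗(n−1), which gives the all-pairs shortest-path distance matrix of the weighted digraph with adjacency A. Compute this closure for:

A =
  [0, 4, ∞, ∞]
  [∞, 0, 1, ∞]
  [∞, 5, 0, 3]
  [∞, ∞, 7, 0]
Closure =
  [0, 4, 5, 8]
  [∞, 0, 1, 4]
  [∞, 5, 0, 3]
  [∞, 12, 7, 0]

This is the Floyd-Warshall all-pairs shortest-path computation. For each intermediate vertex k = 0, 1, …, 3, update dist[i][j] ← min(dist[i][j], dist[i][k] + dist[k][j]). The final matrix gives, for each (i, j), the minimum total weight of any directed path from i to j (possibly empty when i = j).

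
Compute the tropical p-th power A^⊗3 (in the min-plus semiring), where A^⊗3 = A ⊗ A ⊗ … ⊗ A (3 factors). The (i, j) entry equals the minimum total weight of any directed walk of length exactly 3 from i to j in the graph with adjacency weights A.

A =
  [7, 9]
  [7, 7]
A^⊗3 =
  [21, 23]
  [21, 21]

Each entry (A^⊗3)_ij equals the minimum over all length-3 walks i = v_0 → v_1 → … → v_3 = j of Σ_t A[v_t][v_{t+1}]. For example, for (i, j) = (0, 1) we minimise over 4 possible intermediate vertex sequences; the minimum is 23, attained along the walk 0 → 0 → 0 → 1.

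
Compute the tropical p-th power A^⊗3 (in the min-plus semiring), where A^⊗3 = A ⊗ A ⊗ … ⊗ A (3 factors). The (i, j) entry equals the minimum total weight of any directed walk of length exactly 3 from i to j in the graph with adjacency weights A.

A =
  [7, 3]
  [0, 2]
A^⊗3 =
  [5, 6]
  [3, 5]

Each entry (A^⊗3)_ij equals the minimum over all length-3 walks i = v_0 → v_1 → … → v_3 = j of Σ_t A[v_t][v_{t+1}]. For example, for (i, j) = (0, 1) we minimise over 4 possible intermediate vertex sequences; the minimum is 6, attained along the walk 0 → 1 → 0 → 1.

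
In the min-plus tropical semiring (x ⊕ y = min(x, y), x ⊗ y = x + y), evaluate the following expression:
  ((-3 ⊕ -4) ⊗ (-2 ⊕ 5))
((-3 ⊕ -4) ⊗ (-2 ⊕ 5)) = -6

Expand innermost to outermost. Recall ⊕ takes the minimum of its arguments and ⊗ takes their sum. Working out the expression ((-3 ⊕ -4) ⊗ (-2 ⊕ 5)) gives -6.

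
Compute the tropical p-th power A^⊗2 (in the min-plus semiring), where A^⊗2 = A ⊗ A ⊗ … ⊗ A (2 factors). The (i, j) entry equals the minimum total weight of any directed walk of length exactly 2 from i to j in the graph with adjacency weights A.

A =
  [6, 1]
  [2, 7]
A^⊗2 =
  [3, 7]
  [8, 3]

Each entry (A^⊗2)_ij equals the minimum over all length-2 walks i = v_0 → v_1 → … → v_2 = j of Σ_t A[v_t][v_{t+1}]. For example, for (i, j) = (0, 1) we minimise over 2 possible intermediate vertex sequences; the minimum is 7, attained along the walk 0 → 0 → 1.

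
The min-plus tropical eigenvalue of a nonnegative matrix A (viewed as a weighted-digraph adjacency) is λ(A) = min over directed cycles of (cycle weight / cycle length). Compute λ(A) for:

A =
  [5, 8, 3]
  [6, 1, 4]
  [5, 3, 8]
λ(A) = 1

Enumerate directed cycles and compute their means (weight / length). Sample:
  cycle 0 → 0: weight = 5, length = 1, mean = 5/1 ≈ 5.000
  cycle 1 → 1: weight = 1, length = 1, mean = 1/1 ≈ 1.000
  cycle 2 → 2: weight = 8, length = 1, mean = 8/1 ≈ 8.000
  cycle 0 → 1 → 0: weight = 14, length = 2, mean = 14/2 ≈ 7.000
  cycle 0 → 2 → 0: weight = 8, length = 2, mean = 8/2 ≈ 4.000
  cycle 1 → 0 → 1: weight = 14, length = 2, mean = 14/2 ≈ 7.000
Minimum mean = 1.000, attained e.g. along the cycle 1 → 1 with weight 1 and length 1. So λ(A) = 1/1 = 1.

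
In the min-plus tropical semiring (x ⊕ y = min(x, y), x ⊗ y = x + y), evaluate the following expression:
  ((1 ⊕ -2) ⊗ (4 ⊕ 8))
((1 ⊕ -2) ⊗ (4 ⊕ 8)) = 2

Expand innermost to outermost. Recall ⊕ takes the minimum of its arguments and ⊗ takes their sum. Working out the expression ((1 ⊕ -2) ⊗ (4 ⊕ 8)) gives 2.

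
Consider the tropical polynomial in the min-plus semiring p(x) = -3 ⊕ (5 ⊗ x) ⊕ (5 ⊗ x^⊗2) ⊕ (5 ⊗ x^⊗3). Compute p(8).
p(8) = -3

A tropical monomial a ⊗ x^⊗i evaluates to a + i · x. Evaluating each term at x = 8:
  Term 0 contributes -3 + 0 · 8 = -3
  Term 1 contributes 5 + 1 · 8 = 13
  Term 2 contributes 5 + 2 · 8 = 21
  Term 3 contributes 5 + 3 · 8 = 29
p(8) = ⊕ of these = min[-3, 13, 21, 29] = -3.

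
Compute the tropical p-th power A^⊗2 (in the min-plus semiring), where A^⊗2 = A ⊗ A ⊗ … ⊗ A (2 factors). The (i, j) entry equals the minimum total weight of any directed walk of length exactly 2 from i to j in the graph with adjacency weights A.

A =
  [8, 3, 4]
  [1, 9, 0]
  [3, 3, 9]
A^⊗2 =
  [4, 7, 3]
  [3, 3, 5]
  [4, 6, 3]

Each entry (A^⊗2)_ij equals the minimum over all length-2 walks i = v_0 → v_1 → … → v_2 = j of Σ_t A[v_t][v_{t+1}]. For example, for (i, j) = (0, 2) we minimise over 3 possible intermediate vertex sequences; the minimum is 3, attained along the walk 0 → 1 → 2.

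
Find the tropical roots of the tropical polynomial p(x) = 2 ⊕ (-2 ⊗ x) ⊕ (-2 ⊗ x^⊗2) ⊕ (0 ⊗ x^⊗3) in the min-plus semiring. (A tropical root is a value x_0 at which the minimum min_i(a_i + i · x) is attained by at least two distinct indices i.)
Roots: {-2, 0, 4}

Each tropical root is a break point of the lower envelope of the lines y = a_i + i · x (there are 4 lines, with slopes 0, 1, ..., 3). Only the lines that attain the minimum somewhere contribute to roots; other lines are dominated. Here the surviving (envelope) indices are i = 3, i = 2, i = 1, i = 0.
Intersections between consecutive envelope lines give the roots: for adjacent envelope indices i < j the intersection is x = (a_i − a_j) / (j − i). Reading off the sorted break points: {-2, 0, 4}.
Verification: at each break x_0, at least two indices attain the minimum of min_i(a_i + i · x_0).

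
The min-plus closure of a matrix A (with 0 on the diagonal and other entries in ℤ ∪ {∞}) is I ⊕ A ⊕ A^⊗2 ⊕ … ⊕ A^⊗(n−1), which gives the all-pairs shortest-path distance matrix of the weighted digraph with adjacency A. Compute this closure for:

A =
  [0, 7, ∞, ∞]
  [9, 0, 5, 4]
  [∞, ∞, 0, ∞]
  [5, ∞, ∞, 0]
Closure =
  [0, 7, 12, 11]
  [9, 0, 5, 4]
  [∞, ∞, 0, ∞]
  [5, 12, 17, 0]

This is the Floyd-Warshall all-pairs shortest-path computation. For each intermediate vertex k = 0, 1, …, 3, update dist[i][j] ← min(dist[i][j], dist[i][k] + dist[k][j]). The final matrix gives, for each (i, j), the minimum total weight of any directed path from i to j (possibly empty when i = j).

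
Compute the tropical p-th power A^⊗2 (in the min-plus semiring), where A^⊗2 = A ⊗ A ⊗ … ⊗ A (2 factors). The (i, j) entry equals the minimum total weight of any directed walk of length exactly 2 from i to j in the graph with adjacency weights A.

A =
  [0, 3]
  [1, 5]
A^⊗2 =
  [0, 3]
  [1, 4]

Each entry (A^⊗2)_ij equals the minimum over all length-2 walks i = v_0 → v_1 → … → v_2 = j of Σ_t A[v_t][v_{t+1}]. For example, for (i, j) = (0, 1) we minimise over 2 possible intermediate vertex sequences; the minimum is 3, attained along the walk 0 → 0 → 1.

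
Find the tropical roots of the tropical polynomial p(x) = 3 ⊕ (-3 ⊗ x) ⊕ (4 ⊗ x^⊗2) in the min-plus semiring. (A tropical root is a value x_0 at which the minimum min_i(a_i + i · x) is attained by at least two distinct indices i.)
Roots: {-7, 6}

Each tropical root is a break point of the lower envelope of the lines y = a_i + i · x (there are 3 lines, with slopes 0, 1, ..., 2). Only the lines that attain the minimum somewhere contribute to roots; other lines are dominated. Here the surviving (envelope) indices are i = 2, i = 1, i = 0.
Intersections between consecutive envelope lines give the roots: for adjacent envelope indices i < j the intersection is x = (a_i − a_j) / (j − i). Reading off the sorted break points: {-7, 6}.
Verification: at each break x_0, at least two indices attain the minimum of min_i(a_i + i · x_0).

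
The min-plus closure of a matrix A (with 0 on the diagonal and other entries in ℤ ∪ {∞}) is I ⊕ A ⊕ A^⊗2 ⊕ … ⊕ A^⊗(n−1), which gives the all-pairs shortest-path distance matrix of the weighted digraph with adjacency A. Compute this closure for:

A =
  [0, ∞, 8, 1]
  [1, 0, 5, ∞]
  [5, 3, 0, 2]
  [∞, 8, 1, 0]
Closure =
  [0, 5, 2, 1]
  [1, 0, 3, 2]
  [4, 3, 0, 2]
  [5, 4, 1, 0]

This is the Floyd-Warshall all-pairs shortest-path computation. For each intermediate vertex k = 0, 1, …, 3, update dist[i][j] ← min(dist[i][j], dist[i][k] + dist[k][j]). The final matrix gives, for each (i, j), the minimum total weight of any directed path from i to j (possibly empty when i = j).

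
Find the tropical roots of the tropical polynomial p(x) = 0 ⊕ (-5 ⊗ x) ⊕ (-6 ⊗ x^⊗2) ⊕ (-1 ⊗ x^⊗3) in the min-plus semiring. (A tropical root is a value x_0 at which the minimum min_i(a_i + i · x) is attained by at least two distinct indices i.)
Roots: {-5, 1, 5}

Each tropical root is a break point of the lower envelope of the lines y = a_i + i · x (there are 4 lines, with slopes 0, 1, ..., 3). Only the lines that attain the minimum somewhere contribute to roots; other lines are dominated. Here the surviving (envelope) indices are i = 3, i = 2, i = 1, i = 0.
Intersections between consecutive envelope lines give the roots: for adjacent envelope indices i < j the intersection is x = (a_i − a_j) / (j − i). Reading off the sorted break points: {-5, 1, 5}.
Verification: at each break x_0, at least two indices attain the minimum of min_i(a_i + i · x_0).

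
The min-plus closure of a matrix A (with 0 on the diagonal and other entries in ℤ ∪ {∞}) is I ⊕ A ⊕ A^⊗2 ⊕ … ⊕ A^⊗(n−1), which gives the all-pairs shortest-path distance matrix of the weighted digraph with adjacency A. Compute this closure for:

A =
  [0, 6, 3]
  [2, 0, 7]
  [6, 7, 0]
Closure =
  [0, 6, 3]
  [2, 0, 5]
  [6, 7, 0]

This is the Floyd-Warshall all-pairs shortest-path computation. For each intermediate vertex k = 0, 1, …, 2, update dist[i][j] ← min(dist[i][j], dist[i][k] + dist[k][j]). The final matrix gives, for each (i, j), the minimum total weight of any directed path from i to j (possibly empty when i = j).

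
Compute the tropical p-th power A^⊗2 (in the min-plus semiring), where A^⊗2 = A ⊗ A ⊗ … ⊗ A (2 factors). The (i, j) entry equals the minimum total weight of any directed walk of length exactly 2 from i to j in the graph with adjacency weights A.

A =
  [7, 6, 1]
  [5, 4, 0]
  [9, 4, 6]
A^⊗2 =
  [10, 5, 6]
  [9, 4, 4]
  [9, 8, 4]

Each entry (A^⊗2)_ij equals the minimum over all length-2 walks i = v_0 → v_1 → … → v_2 = j of Σ_t A[v_t][v_{t+1}]. For example, for (i, j) = (0, 2) we minimise over 3 possible intermediate vertex sequences; the minimum is 6, attained along the walk 0 → 1 → 2.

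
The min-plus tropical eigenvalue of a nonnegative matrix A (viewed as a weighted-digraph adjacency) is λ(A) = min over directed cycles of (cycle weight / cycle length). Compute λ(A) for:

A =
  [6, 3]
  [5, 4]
λ(A) = 4

Enumerate directed cycles and compute their means (weight / length). Sample:
  cycle 0 → 0: weight = 6, length = 1, mean = 6/1 ≈ 6.000
  cycle 1 → 1: weight = 4, length = 1, mean = 4/1 ≈ 4.000
  cycle 0 → 1 → 0: weight = 8, length = 2, mean = 8/2 ≈ 4.000
  cycle 1 → 0 → 1: weight = 8, length = 2, mean = 8/2 ≈ 4.000
Minimum mean = 4.000, attained e.g. along the cycle 1 → 1 with weight 4 and length 1. So λ(A) = 4/1 = 4.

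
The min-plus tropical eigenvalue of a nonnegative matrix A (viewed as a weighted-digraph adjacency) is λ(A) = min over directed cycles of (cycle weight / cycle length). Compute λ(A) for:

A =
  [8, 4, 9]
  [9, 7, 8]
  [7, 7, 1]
λ(A) = 1

Enumerate directed cycles and compute their means (weight / length). Sample:
  cycle 0 → 0: weight = 8, length = 1, mean = 8/1 ≈ 8.000
  cycle 1 → 1: weight = 7, length = 1, mean = 7/1 ≈ 7.000
  cycle 2 → 2: weight = 1, length = 1, mean = 1/1 ≈ 1.000
  cycle 0 → 1 → 0: weight = 13, length = 2, mean = 13/2 ≈ 6.500
  cycle 0 → 2 → 0: weight = 16, length = 2, mean = 16/2 ≈ 8.000
  cycle 1 → 0 → 1: weight = 13, length = 2, mean = 13/2 ≈ 6.500
Minimum mean = 1.000, attained e.g. along the cycle 2 → 2 with weight 1 and length 1. So λ(A) = 1/1 = 1.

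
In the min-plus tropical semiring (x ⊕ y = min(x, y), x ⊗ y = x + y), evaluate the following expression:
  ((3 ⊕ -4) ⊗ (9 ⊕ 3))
((3 ⊕ -4) ⊗ (9 ⊕ 3)) = -1

Expand innermost to outermost. Recall ⊕ takes the minimum of its arguments and ⊗ takes their sum. Working out the expression ((3 ⊕ -4) ⊗ (9 ⊕ 3)) gives -1.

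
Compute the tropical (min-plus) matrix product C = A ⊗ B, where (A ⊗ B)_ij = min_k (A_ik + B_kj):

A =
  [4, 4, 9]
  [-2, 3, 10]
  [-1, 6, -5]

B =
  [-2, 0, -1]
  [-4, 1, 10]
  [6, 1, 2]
A ⊗ B =
  [0, 4, 3]
  [-4, -2, -3]
  [-3, -4, -3]

Apply the min-plus product entry-by-entry:
  C[0][0] = min over k of (A[0][0] + B[0][0] = 4 + -2 = 2, A[0][1] + B[1][0] = 4 + -4 = 0, A[0][2] + B[2][0] = 9 + 6 = 15) = 0 (attained at k = 1)
  C[0][1] = min over k of (A[0][0] + B[0][1] = 4 + 0 = 4, A[0][1] + B[1][1] = 4 + 1 = 5, A[0][2] + B[2][1] = 9 + 1 = 10) = 4 (attained at k = 0)
  C[0][2] = min over k of (A[0][0] + B[0][2] = 4 + -1 = 3, A[0][1] + B[1][2] = 4 + 10 = 14, A[0][2] + B[2][2] = 9 + 2 = 11) = 3 (attained at k = 0)
  C[1][0] = min over k of (A[1][0] + B[0][0] = -2 + -2 = -4, A[1][1] + B[1][0] = 3 + -4 = -1, A[1][2] + B[2][0] = 10 + 6 = 16) = -4 (attained at k = 0)
  C[1][1] = min over k of (A[1][0] + B[0][1] = -2 + 0 = -2, A[1][1] + B[1][1] = 3 + 1 = 4, A[1][2] + B[2][1] = 10 + 1 = 11) = -2 (attained at k = 0)
  C[1][2] = min over k of (A[1][0] + B[0][2] = -2 + -1 = -3, A[1][1] + B[1][2] = 3 + 10 = 13, A[1][2] + B[2][2] = 10 + 2 = 12) = -3 (attained at k = 0)
  C[2][0] = min over k of (A[2][0] + B[0][0] = -1 + -2 = -3, A[2][1] + B[1][0] = 6 + -4 = 2, A[2][2] + B[2][0] = -5 + 6 = 1) = -3 (attained at k = 0)
  C[2][1] = min over k of (A[2][0] + B[0][1] = -1 + 0 = -1, A[2][1] + B[1][1] = 6 + 1 = 7, A[2][2] + B[2][1] = -5 + 1 = -4) = -4 (attained at k = 2)
  C[2][2] = min over k of (A[2][0] + B[0][2] = -1 + -1 = -2, A[2][1] + B[1][2] = 6 + 10 = 16, A[2][2] + B[2][2] = -5 + 2 = -3) = -3 (attained at k = 2)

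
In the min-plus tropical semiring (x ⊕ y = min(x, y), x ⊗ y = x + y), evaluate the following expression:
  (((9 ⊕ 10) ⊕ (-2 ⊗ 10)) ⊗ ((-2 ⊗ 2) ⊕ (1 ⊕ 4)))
(((9 ⊕ 10) ⊕ (-2 ⊗ 10)) ⊗ ((-2 ⊗ 2) ⊕ (1 ⊕ 4))) = 8

Expand innermost to outermost. Recall ⊕ takes the minimum of its arguments and ⊗ takes their sum. Working out the expression (((9 ⊕ 10) ⊕ (-2 ⊗ 10)) ⊗ ((-2 ⊗ 2) ⊕ (1 ⊕ 4))) gives 8.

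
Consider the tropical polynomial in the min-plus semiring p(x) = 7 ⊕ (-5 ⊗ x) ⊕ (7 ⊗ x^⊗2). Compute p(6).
p(6) = 1

A tropical monomial a ⊗ x^⊗i evaluates to a + i · x. Evaluating each term at x = 6:
  Term 0 contributes 7 + 0 · 6 = 7
  Term 1 contributes -5 + 1 · 6 = 1
  Term 2 contributes 7 + 2 · 6 = 19
p(6) = ⊕ of these = min[7, 1, 19] = 1.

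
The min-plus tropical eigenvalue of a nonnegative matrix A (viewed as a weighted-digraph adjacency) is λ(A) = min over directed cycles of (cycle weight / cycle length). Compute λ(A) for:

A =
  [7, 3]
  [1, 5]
λ(A) = 2

Enumerate directed cycles and compute their means (weight / length). Sample:
  cycle 0 → 0: weight = 7, length = 1, mean = 7/1 ≈ 7.000
  cycle 1 → 1: weight = 5, length = 1, mean = 5/1 ≈ 5.000
  cycle 0 → 1 → 0: weight = 4, length = 2, mean = 4/2 ≈ 2.000
  cycle 1 → 0 → 1: weight = 4, length = 2, mean = 4/2 ≈ 2.000
Minimum mean = 2.000, attained e.g. along the cycle 0 → 1 → 0 with weight 4 and length 2. So λ(A) = 4/2 = 2.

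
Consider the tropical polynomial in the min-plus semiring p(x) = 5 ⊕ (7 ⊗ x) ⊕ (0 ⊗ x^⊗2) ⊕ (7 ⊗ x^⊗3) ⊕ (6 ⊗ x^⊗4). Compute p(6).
p(6) = 5

A tropical monomial a ⊗ x^⊗i evaluates to a + i · x. Evaluating each term at x = 6:
  Term 0 contributes 5 + 0 · 6 = 5
  Term 1 contributes 7 + 1 · 6 = 13
  Term 2 contributes 0 + 2 · 6 = 12
  Term 3 contributes 7 + 3 · 6 = 25
  Term 4 contributes 6 + 4 · 6 = 30
p(6) = ⊕ of these = min[5, 13, 12, 25, 30] = 5.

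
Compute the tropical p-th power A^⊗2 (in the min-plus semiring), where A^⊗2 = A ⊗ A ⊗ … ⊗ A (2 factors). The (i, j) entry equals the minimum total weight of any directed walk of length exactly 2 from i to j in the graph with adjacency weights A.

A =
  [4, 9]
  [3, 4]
A^⊗2 =
  [8, 13]
  [7, 8]

Each entry (A^⊗2)_ij equals the minimum over all length-2 walks i = v_0 → v_1 → … → v_2 = j of Σ_t A[v_t][v_{t+1}]. For example, for (i, j) = (0, 1) we minimise over 2 possible intermediate vertex sequences; the minimum is 13, attained along the walk 0 → 0 → 1.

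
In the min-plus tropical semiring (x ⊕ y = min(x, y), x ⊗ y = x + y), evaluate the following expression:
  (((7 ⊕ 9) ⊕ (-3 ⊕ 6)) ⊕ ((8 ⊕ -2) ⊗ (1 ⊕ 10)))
(((7 ⊕ 9) ⊕ (-3 ⊕ 6)) ⊕ ((8 ⊕ -2) ⊗ (1 ⊕ 10))) = -3

Expand innermost to outermost. Recall ⊕ takes the minimum of its arguments and ⊗ takes their sum. Working out the expression (((7 ⊕ 9) ⊕ (-3 ⊕ 6)) ⊕ ((8 ⊕ -2) ⊗ (1 ⊕ 10))) gives -3.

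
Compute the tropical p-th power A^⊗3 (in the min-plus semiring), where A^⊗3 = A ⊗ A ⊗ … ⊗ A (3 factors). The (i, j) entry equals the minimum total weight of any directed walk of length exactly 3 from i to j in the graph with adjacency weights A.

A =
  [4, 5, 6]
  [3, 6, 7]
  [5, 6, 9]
A^⊗3 =
  [12, 13, 14]
  [11, 12, 13]
  [13, 14, 15]

Each entry (A^⊗3)_ij equals the minimum over all length-3 walks i = v_0 → v_1 → … → v_3 = j of Σ_t A[v_t][v_{t+1}]. For example, for (i, j) = (0, 2) we minimise over 9 possible intermediate vertex sequences; the minimum is 14, attained along the walk 0 → 0 → 0 → 2.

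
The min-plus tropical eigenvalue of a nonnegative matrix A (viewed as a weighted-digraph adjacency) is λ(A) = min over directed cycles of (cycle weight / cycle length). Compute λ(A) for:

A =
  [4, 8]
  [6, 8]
λ(A) = 4

Enumerate directed cycles and compute their means (weight / length). Sample:
  cycle 0 → 0: weight = 4, length = 1, mean = 4/1 ≈ 4.000
  cycle 1 → 1: weight = 8, length = 1, mean = 8/1 ≈ 8.000
  cycle 0 → 1 → 0: weight = 14, length = 2, mean = 14/2 ≈ 7.000
  cycle 1 → 0 → 1: weight = 14, length = 2, mean = 14/2 ≈ 7.000
Minimum mean = 4.000, attained e.g. along the cycle 0 → 0 with weight 4 and length 1. So λ(A) = 4/1 = 4.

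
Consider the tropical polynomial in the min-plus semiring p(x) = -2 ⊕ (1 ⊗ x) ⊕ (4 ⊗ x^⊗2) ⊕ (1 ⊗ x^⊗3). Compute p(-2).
p(-2) = -5

A tropical monomial a ⊗ x^⊗i evaluates to a + i · x. Evaluating each term at x = -2:
  Term 0 contributes -2 + 0 · -2 = -2
  Term 1 contributes 1 + 1 · -2 = -1
  Term 2 contributes 4 + 2 · -2 = 0
  Term 3 contributes 1 + 3 · -2 = -5
p(-2) = ⊕ of these = min[-2, -1, 0, -5] = -5.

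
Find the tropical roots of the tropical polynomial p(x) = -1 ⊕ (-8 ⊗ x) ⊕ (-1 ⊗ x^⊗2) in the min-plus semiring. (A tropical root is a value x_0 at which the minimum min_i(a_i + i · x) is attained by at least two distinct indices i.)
Roots: {-7, 7}

Each tropical root is a break point of the lower envelope of the lines y = a_i + i · x (there are 3 lines, with slopes 0, 1, ..., 2). Only the lines that attain the minimum somewhere contribute to roots; other lines are dominated. Here the surviving (envelope) indices are i = 2, i = 1, i = 0.
Intersections between consecutive envelope lines give the roots: for adjacent envelope indices i < j the intersection is x = (a_i − a_j) / (j − i). Reading off the sorted break points: {-7, 7}.
Verification: at each break x_0, at least two indices attain the minimum of min_i(a_i + i · x_0).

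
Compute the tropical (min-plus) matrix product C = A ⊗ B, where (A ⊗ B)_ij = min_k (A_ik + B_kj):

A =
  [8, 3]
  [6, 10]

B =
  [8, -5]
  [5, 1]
A ⊗ B =
  [8, 3]
  [14, 1]

Apply the min-plus product entry-by-entry:
  C[0][0] = min over k of (A[0][0] + B[0][0] = 8 + 8 = 16, A[0][1] + B[1][0] = 3 + 5 = 8) = 8 (attained at k = 1)
  C[0][1] = min over k of (A[0][0] + B[0][1] = 8 + -5 = 3, A[0][1] + B[1][1] = 3 + 1 = 4) = 3 (attained at k = 0)
  C[1][0] = min over k of (A[1][0] + B[0][0] = 6 + 8 = 14, A[1][1] + B[1][0] = 10 + 5 = 15) = 14 (attained at k = 0)
  C[1][1] = min over k of (A[1][0] + B[0][1] = 6 + -5 = 1, A[1][1] + B[1][1] = 10 + 1 = 11) = 1 (attained at k = 0)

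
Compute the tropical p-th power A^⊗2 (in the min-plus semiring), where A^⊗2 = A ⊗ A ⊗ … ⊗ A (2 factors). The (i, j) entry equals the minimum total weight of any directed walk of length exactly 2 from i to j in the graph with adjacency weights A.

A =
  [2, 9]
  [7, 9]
A^⊗2 =
  [4, 11]
  [9, 16]

Each entry (A^⊗2)_ij equals the minimum over all length-2 walks i = v_0 → v_1 → … → v_2 = j of Σ_t A[v_t][v_{t+1}]. For example, for (i, j) = (0, 1) we minimise over 2 possible intermediate vertex sequences; the minimum is 11, attained along the walk 0 → 0 → 1.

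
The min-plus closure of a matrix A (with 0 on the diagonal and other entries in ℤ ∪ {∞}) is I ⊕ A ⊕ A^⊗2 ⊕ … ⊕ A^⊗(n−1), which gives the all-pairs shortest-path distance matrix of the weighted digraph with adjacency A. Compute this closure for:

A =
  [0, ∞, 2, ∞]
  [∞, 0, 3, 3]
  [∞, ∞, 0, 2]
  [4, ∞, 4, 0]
Closure =
  [0, ∞, 2, 4]
  [7, 0, 3, 3]
  [6, ∞, 0, 2]
  [4, ∞, 4, 0]

This is the Floyd-Warshall all-pairs shortest-path computation. For each intermediate vertex k = 0, 1, …, 3, update dist[i][j] ← min(dist[i][j], dist[i][k] + dist[k][j]). The final matrix gives, for each (i, j), the minimum total weight of any directed path from i to j (possibly empty when i = j).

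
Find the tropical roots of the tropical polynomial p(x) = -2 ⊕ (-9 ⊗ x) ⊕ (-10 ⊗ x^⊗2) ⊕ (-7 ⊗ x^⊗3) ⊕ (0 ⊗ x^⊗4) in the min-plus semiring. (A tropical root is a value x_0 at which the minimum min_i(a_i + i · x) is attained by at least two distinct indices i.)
Roots: {-7, -3, 1, 7}

Each tropical root is a break point of the lower envelope of the lines y = a_i + i · x (there are 5 lines, with slopes 0, 1, ..., 4). Only the lines that attain the minimum somewhere contribute to roots; other lines are dominated. Here the surviving (envelope) indices are i = 4, i = 3, i = 2, i = 1, i = 0.
Intersections between consecutive envelope lines give the roots: for adjacent envelope indices i < j the intersection is x = (a_i − a_j) / (j − i). Reading off the sorted break points: {-7, -3, 1, 7}.
Verification: at each break x_0, at least two indices attain the minimum of min_i(a_i + i · x_0).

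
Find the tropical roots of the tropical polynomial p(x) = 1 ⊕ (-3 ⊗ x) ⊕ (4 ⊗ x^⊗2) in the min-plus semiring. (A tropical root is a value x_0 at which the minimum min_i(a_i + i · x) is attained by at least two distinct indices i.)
Roots: {-7, 4}

Each tropical root is a break point of the lower envelope of the lines y = a_i + i · x (there are 3 lines, with slopes 0, 1, ..., 2). Only the lines that attain the minimum somewhere contribute to roots; other lines are dominated. Here the surviving (envelope) indices are i = 2, i = 1, i = 0.
Intersections between consecutive envelope lines give the roots: for adjacent envelope indices i < j the intersection is x = (a_i − a_j) / (j − i). Reading off the sorted break points: {-7, 4}.
Verification: at each break x_0, at least two indices attain the minimum of min_i(a_i + i · x_0).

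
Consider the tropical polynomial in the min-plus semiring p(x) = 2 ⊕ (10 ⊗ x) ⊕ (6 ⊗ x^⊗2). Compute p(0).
p(0) = 2

A tropical monomial a ⊗ x^⊗i evaluates to a + i · x. Evaluating each term at x = 0:
  Term 0 contributes 2 + 0 · 0 = 2
  Term 1 contributes 10 + 1 · 0 = 10
  Term 2 contributes 6 + 2 · 0 = 6
p(0) = ⊕ of these = min[2, 10, 6] = 2.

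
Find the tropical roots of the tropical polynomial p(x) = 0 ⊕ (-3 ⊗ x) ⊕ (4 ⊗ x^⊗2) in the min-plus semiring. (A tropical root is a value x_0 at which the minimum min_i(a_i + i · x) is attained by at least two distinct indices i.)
Roots: {-7, 3}

Each tropical root is a break point of the lower envelope of the lines y = a_i + i · x (there are 3 lines, with slopes 0, 1, ..., 2). Only the lines that attain the minimum somewhere contribute to roots; other lines are dominated. Here the surviving (envelope) indices are i = 2, i = 1, i = 0.
Intersections between consecutive envelope lines give the roots: for adjacent envelope indices i < j the intersection is x = (a_i − a_j) / (j − i). Reading off the sorted break points: {-7, 3}.
Verification: at each break x_0, at least two indices attain the minimum of min_i(a_i + i · x_0).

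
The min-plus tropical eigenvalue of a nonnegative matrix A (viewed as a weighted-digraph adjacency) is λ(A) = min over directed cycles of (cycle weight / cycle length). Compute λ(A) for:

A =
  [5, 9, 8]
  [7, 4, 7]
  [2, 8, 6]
λ(A) = 4

Enumerate directed cycles and compute their means (weight / length). Sample:
  cycle 0 → 0: weight = 5, length = 1, mean = 5/1 ≈ 5.000
  cycle 1 → 1: weight = 4, length = 1, mean = 4/1 ≈ 4.000
  cycle 2 → 2: weight = 6, length = 1, mean = 6/1 ≈ 6.000
  cycle 0 → 1 → 0: weight = 16, length = 2, mean = 16/2 ≈ 8.000
  cycle 0 → 2 → 0: weight = 10, length = 2, mean = 10/2 ≈ 5.000
  cycle 1 → 0 → 1: weight = 16, length = 2, mean = 16/2 ≈ 8.000
Minimum mean = 4.000, attained e.g. along the cycle 1 → 1 with weight 4 and length 1. So λ(A) = 4/1 = 4.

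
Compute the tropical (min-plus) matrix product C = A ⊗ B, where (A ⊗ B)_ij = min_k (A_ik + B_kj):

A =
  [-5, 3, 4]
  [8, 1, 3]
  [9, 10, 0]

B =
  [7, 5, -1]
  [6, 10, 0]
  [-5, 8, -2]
A ⊗ B =
  [-1, 0, -6]
  [-2, 11, 1]
  [-5, 8, -2]

Apply the min-plus product entry-by-entry:
  C[0][0] = min over k of (A[0][0] + B[0][0] = -5 + 7 = 2, A[0][1] + B[1][0] = 3 + 6 = 9, A[0][2] + B[2][0] = 4 + -5 = -1) = -1 (attained at k = 2)
  C[0][1] = min over k of (A[0][0] + B[0][1] = -5 + 5 = 0, A[0][1] + B[1][1] = 3 + 10 = 13, A[0][2] + B[2][1] = 4 + 8 = 12) = 0 (attained at k = 0)
  C[0][2] = min over k of (A[0][0] + B[0][2] = -5 + -1 = -6, A[0][1] + B[1][2] = 3 + 0 = 3, A[0][2] + B[2][2] = 4 + -2 = 2) = -6 (attained at k = 0)
  C[1][0] = min over k of (A[1][0] + B[0][0] = 8 + 7 = 15, A[1][1] + B[1][0] = 1 + 6 = 7, A[1][2] + B[2][0] = 3 + -5 = -2) = -2 (attained at k = 2)
  C[1][1] = min over k of (A[1][0] + B[0][1] = 8 + 5 = 13, A[1][1] + B[1][1] = 1 + 10 = 11, A[1][2] + B[2][1] = 3 + 8 = 11) = 11 (attained at k = 1)
  C[1][2] = min over k of (A[1][0] + B[0][2] = 8 + -1 = 7, A[1][1] + B[1][2] = 1 + 0 = 1, A[1][2] + B[2][2] = 3 + -2 = 1) = 1 (attained at k = 1)
  C[2][0] = min over k of (A[2][0] + B[0][0] = 9 + 7 = 16, A[2][1] + B[1][0] = 10 + 6 = 16, A[2][2] + B[2][0] = 0 + -5 = -5) = -5 (attained at k = 2)
  C[2][1] = min over k of (A[2][0] + B[0][1] = 9 + 5 = 14, A[2][1] + B[1][1] = 10 + 10 = 20, A[2][2] + B[2][1] = 0 + 8 = 8) = 8 (attained at k = 2)
  C[2][2] = min over k of (A[2][0] + B[0][2] = 9 + -1 = 8, A[2][1] + B[1][2] = 10 + 0 = 10, A[2][2] + B[2][2] = 0 + -2 = -2) = -2 (attained at k = 2)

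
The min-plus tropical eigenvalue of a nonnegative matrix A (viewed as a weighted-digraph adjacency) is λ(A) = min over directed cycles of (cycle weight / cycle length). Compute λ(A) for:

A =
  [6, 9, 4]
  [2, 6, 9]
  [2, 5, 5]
λ(A) = 3

Enumerate directed cycles and compute their means (weight / length). Sample:
  cycle 0 → 0: weight = 6, length = 1, mean = 6/1 ≈ 6.000
  cycle 1 → 1: weight = 6, length = 1, mean = 6/1 ≈ 6.000
  cycle 2 → 2: weight = 5, length = 1, mean = 5/1 ≈ 5.000
  cycle 0 → 1 → 0: weight = 11, length = 2, mean = 11/2 ≈ 5.500
  cycle 0 → 2 → 0: weight = 6, length = 2, mean = 6/2 ≈ 3.000
  cycle 1 → 0 → 1: weight = 11, length = 2, mean = 11/2 ≈ 5.500
Minimum mean = 3.000, attained e.g. along the cycle 0 → 2 → 0 with weight 6 and length 2. So λ(A) = 6/2 = 3.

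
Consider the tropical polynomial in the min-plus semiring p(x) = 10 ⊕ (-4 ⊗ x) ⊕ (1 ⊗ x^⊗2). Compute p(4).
p(4) = 0

A tropical monomial a ⊗ x^⊗i evaluates to a + i · x. Evaluating each term at x = 4:
  Term 0 contributes 10 + 0 · 4 = 10
  Term 1 contributes -4 + 1 · 4 = 0
  Term 2 contributes 1 + 2 · 4 = 9
p(4) = ⊕ of these = min[10, 0, 9] = 0.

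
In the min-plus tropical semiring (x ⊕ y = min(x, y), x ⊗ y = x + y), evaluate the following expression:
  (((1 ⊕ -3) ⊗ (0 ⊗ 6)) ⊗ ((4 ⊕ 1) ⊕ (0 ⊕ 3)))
(((1 ⊕ -3) ⊗ (0 ⊗ 6)) ⊗ ((4 ⊕ 1) ⊕ (0 ⊕ 3))) = 3

Expand innermost to outermost. Recall ⊕ takes the minimum of its arguments and ⊗ takes their sum. Working out the expression (((1 ⊕ -3) ⊗ (0 ⊗ 6)) ⊗ ((4 ⊕ 1) ⊕ (0 ⊕ 3))) gives 3.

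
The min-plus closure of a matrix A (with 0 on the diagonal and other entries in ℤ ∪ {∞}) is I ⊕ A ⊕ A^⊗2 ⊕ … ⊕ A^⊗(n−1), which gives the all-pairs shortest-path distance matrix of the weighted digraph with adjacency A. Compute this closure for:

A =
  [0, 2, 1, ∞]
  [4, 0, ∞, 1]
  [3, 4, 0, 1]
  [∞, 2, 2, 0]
Closure =
  [0, 2, 1, 2]
  [4, 0, 3, 1]
  [3, 3, 0, 1]
  [5, 2, 2, 0]

This is the Floyd-Warshall all-pairs shortest-path computation. For each intermediate vertex k = 0, 1, …, 3, update dist[i][j] ← min(dist[i][j], dist[i][k] + dist[k][j]). The final matrix gives, for each (i, j), the minimum total weight of any directed path from i to j (possibly empty when i = j).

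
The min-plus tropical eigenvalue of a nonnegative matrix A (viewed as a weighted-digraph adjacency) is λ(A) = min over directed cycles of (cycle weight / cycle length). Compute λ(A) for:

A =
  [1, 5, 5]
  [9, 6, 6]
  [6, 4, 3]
λ(A) = 1

Enumerate directed cycles and compute their means (weight / length). Sample:
  cycle 0 → 0: weight = 1, length = 1, mean = 1/1 ≈ 1.000
  cycle 1 → 1: weight = 6, length = 1, mean = 6/1 ≈ 6.000
  cycle 2 → 2: weight = 3, length = 1, mean = 3/1 ≈ 3.000
  cycle 0 → 1 → 0: weight = 14, length = 2, mean = 14/2 ≈ 7.000
  cycle 0 → 2 → 0: weight = 11, length = 2, mean = 11/2 ≈ 5.500
  cycle 1 → 0 → 1: weight = 14, length = 2, mean = 14/2 ≈ 7.000
Minimum mean = 1.000, attained e.g. along the cycle 0 → 0 with weight 1 and length 1. So λ(A) = 1/1 = 1.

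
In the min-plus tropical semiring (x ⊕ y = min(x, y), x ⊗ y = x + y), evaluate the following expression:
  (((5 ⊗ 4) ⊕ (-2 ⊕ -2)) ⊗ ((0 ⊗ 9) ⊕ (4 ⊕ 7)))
(((5 ⊗ 4) ⊕ (-2 ⊕ -2)) ⊗ ((0 ⊗ 9) ⊕ (4 ⊕ 7))) = 2

Expand innermost to outermost. Recall ⊕ takes the minimum of its arguments and ⊗ takes their sum. Working out the expression (((5 ⊗ 4) ⊕ (-2 ⊕ -2)) ⊗ ((0 ⊗ 9) ⊕ (4 ⊕ 7))) gives 2.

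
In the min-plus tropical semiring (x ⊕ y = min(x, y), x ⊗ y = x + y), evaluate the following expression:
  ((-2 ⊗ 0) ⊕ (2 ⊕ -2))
((-2 ⊗ 0) ⊕ (2 ⊕ -2)) = -2

Expand innermost to outermost. Recall ⊕ takes the minimum of its arguments and ⊗ takes their sum. Working out the expression ((-2 ⊗ 0) ⊕ (2 ⊕ -2)) gives -2.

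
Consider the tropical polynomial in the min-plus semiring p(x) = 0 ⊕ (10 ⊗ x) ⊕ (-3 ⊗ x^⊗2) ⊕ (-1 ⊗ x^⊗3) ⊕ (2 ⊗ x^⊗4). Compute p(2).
p(2) = 0

A tropical monomial a ⊗ x^⊗i evaluates to a + i · x. Evaluating each term at x = 2:
  Term 0 contributes 0 + 0 · 2 = 0
  Term 1 contributes 10 + 1 · 2 = 12
  Term 2 contributes -3 + 2 · 2 = 1
  Term 3 contributes -1 + 3 · 2 = 5
  Term 4 contributes 2 + 4 · 2 = 10
p(2) = ⊕ of these = min[0, 12, 1, 5, 10] = 0.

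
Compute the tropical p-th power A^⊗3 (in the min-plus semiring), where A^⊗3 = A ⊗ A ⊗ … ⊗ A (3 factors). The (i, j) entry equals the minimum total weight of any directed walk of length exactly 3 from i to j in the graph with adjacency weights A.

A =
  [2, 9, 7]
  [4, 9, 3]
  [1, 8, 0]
A^⊗3 =
  [6, 13, 7]
  [4, 11, 3]
  [1, 8, 0]

Each entry (A^⊗3)_ij equals the minimum over all length-3 walks i = v_0 → v_1 → … → v_3 = j of Σ_t A[v_t][v_{t+1}]. For example, for (i, j) = (0, 2) we minimise over 9 possible intermediate vertex sequences; the minimum is 7, attained along the walk 0 → 2 → 2 → 2.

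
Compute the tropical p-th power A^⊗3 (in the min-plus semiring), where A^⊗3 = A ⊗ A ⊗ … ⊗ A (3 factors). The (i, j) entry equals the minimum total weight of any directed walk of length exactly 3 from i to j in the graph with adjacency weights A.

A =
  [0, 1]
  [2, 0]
A^⊗3 =
  [0, 1]
  [2, 0]

Each entry (A^⊗3)_ij equals the minimum over all length-3 walks i = v_0 → v_1 → … → v_3 = j of Σ_t A[v_t][v_{t+1}]. For example, for (i, j) = (0, 1) we minimise over 4 possible intermediate vertex sequences; the minimum is 1, attained along the walk 0 → 0 → 0 → 1.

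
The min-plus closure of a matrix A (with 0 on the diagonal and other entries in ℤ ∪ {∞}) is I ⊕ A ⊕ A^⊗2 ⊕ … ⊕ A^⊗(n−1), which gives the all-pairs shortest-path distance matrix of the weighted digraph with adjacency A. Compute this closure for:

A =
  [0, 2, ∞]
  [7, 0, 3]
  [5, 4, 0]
Closure =
  [0, 2, 5]
  [7, 0, 3]
  [5, 4, 0]

This is the Floyd-Warshall all-pairs shortest-path computation. For each intermediate vertex k = 0, 1, …, 2, update dist[i][j] ← min(dist[i][j], dist[i][k] + dist[k][j]). The final matrix gives, for each (i, j), the minimum total weight of any directed path from i to j (possibly empty when i = j).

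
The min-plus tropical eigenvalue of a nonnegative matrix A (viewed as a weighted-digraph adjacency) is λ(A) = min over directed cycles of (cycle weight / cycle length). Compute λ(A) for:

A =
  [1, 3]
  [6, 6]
λ(A) = 1

Enumerate directed cycles and compute their means (weight / length). Sample:
  cycle 0 → 0: weight = 1, length = 1, mean = 1/1 ≈ 1.000
  cycle 1 → 1: weight = 6, length = 1, mean = 6/1 ≈ 6.000
  cycle 0 → 1 → 0: weight = 9, length = 2, mean = 9/2 ≈ 4.500
  cycle 1 → 0 → 1: weight = 9, length = 2, mean = 9/2 ≈ 4.500
Minimum mean = 1.000, attained e.g. along the cycle 0 → 0 with weight 1 and length 1. So λ(A) = 1/1 = 1.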